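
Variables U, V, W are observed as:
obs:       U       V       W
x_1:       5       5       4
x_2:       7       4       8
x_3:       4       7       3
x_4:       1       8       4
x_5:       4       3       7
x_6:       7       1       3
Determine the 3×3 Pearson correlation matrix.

Step 1 — column means:
  mean(U) = (5 + 7 + 4 + 1 + 4 + 7) / 6 = 28/6 = 4.6667
  mean(V) = (5 + 4 + 7 + 8 + 3 + 1) / 6 = 28/6 = 4.6667
  mean(W) = (4 + 8 + 3 + 4 + 7 + 3) / 6 = 29/6 = 4.8333

Step 2 — sample variances and covariances s[i,j] = (1/(n-1)) · Σ_k (x_{k,i} - mean_i) · (x_{k,j} - mean_j), with n-1 = 5:
  s[U,U] = ((0.3333)·(0.3333) + (2.3333)·(2.3333) + (-0.6667)·(-0.6667) + (-3.6667)·(-3.6667) + (-0.6667)·(-0.6667) + (2.3333)·(2.3333)) / 5 = 25.3333/5 = 5.0667
  s[U,V] = ((0.3333)·(0.3333) + (2.3333)·(-0.6667) + (-0.6667)·(2.3333) + (-3.6667)·(3.3333) + (-0.6667)·(-1.6667) + (2.3333)·(-3.6667)) / 5 = -22.6667/5 = -4.5333
  s[U,W] = ((0.3333)·(-0.8333) + (2.3333)·(3.1667) + (-0.6667)·(-1.8333) + (-3.6667)·(-0.8333) + (-0.6667)·(2.1667) + (2.3333)·(-1.8333)) / 5 = 5.6667/5 = 1.1333
  s[V,V] = ((0.3333)·(0.3333) + (-0.6667)·(-0.6667) + (2.3333)·(2.3333) + (3.3333)·(3.3333) + (-1.6667)·(-1.6667) + (-3.6667)·(-3.6667)) / 5 = 33.3333/5 = 6.6667
  s[V,W] = ((0.3333)·(-0.8333) + (-0.6667)·(3.1667) + (2.3333)·(-1.8333) + (3.3333)·(-0.8333) + (-1.6667)·(2.1667) + (-3.6667)·(-1.8333)) / 5 = -6.3333/5 = -1.2667
  s[W,W] = ((-0.8333)·(-0.8333) + (3.1667)·(3.1667) + (-1.8333)·(-1.8333) + (-0.8333)·(-0.8333) + (2.1667)·(2.1667) + (-1.8333)·(-1.8333)) / 5 = 22.8333/5 = 4.5667
  Sample standard deviations s_i = √(s[i,i]):
  s(U) = √(5.0667) = 2.2509
  s(V) = √(6.6667) = 2.582
  s(W) = √(4.5667) = 2.137

Step 3 — r_{ij} = s_{ij} / (s_i · s_j):
  r[U,U] = 1 (diagonal).
  r[U,V] = -4.5333 / (2.2509 · 2.582) = -4.5333 / 5.8119 = -0.78
  r[U,W] = 1.1333 / (2.2509 · 2.137) = 1.1333 / 4.8102 = 0.2356
  r[V,V] = 1 (diagonal).
  r[V,W] = -1.2667 / (2.582 · 2.137) = -1.2667 / 5.5176 = -0.2296
  r[W,W] = 1 (diagonal).

R is symmetric with unit diagonal. Assembling:

R = [[1, -0.78, 0.2356],
 [-0.78, 1, -0.2296],
 [0.2356, -0.2296, 1]]


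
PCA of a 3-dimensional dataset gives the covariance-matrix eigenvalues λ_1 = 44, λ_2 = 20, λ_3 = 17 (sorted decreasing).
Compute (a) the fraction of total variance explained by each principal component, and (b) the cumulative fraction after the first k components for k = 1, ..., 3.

Step 1 — total variance = trace(Sigma) = Σ λ_i = 44 + 20 + 17 = 81.

Step 2 — fraction explained by component i = λ_i / Σ λ:
  PC1: 44/81 = 0.5432
  PC2: 20/81 = 0.2469
  PC3: 17/81 = 0.2099

Step 3 — cumulative fraction after k components = (λ_1 + ... + λ_k) / Σ λ:
  k = 1: 44/81 = 0.5432
  k = 2: (44 + 20)/81 = 64/81 = 0.7901
  k = 3: (44 + 20 + 17)/81 = 81/81 = 1

Summary (fraction, with percent):

explained: PC1 0.5432 (54.32%), PC2 0.2469 (24.69%), PC3 0.2099 (20.99%);  cumulative: 0.5432, 0.7901, 1


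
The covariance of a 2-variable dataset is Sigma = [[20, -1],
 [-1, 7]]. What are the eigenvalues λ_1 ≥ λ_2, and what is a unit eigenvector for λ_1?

Step 1 — characteristic polynomial of 2×2 Sigma:
  det(Sigma - λI) = λ² - trace · λ + det = 0.
  trace = 20 + 7 = 27, det = 20·7 - (-1)² = 139.
Step 2 — discriminant:
  Δ = trace² - 4·det = 729 - 556 = 173.
Step 3 — eigenvalues:
  λ = (trace ± √Δ)/2 = (27 ± 13.1529)/2,
  λ_1 = 20.0765,  λ_2 = 6.9235.

Step 4 — unit eigenvector for λ_1: solve (Sigma - λ_1 I)v = 0. First row:
  (20 - 20.0765)·v_x + (-1)·v_y = 0, i.e. (-0.0765)·v_x + (-1)·v_y = 0,
  so v ∝ (b, λ_1 - a) = (-1, 0.0765); multiply by -1 so the first entry is positive: u = (1, -0.0765).
  ||u|| = √((1)² + (-0.0765)²) = √(1.0058) ≈ 1.0029,
  v_1 = u/||u|| ≈ (0.9971, -0.0763) (||v_1|| = 1).

λ_1 = 20.0765,  λ_2 = 6.9235;  v_1 ≈ (0.9971, -0.0763)


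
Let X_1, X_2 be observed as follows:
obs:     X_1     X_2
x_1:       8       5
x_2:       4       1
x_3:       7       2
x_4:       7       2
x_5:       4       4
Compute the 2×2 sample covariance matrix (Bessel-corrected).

Step 1 — column means:
  mean(X_1) = (8 + 4 + 7 + 7 + 4) / 5 = 30/5 = 6
  mean(X_2) = (5 + 1 + 2 + 2 + 4) / 5 = 14/5 = 2.8

Step 2 — sample covariance S[i,j] = (1/(n-1)) · Σ_k (x_{k,i} - mean_i) · (x_{k,j} - mean_j), with n-1 = 4.
  S[X_1,X_1] = ((2)·(2) + (-2)·(-2) + (1)·(1) + (1)·(1) + (-2)·(-2)) / 4 = 14/4 = 3.5
  S[X_1,X_2] = ((2)·(2.2) + (-2)·(-1.8) + (1)·(-0.8) + (1)·(-0.8) + (-2)·(1.2)) / 4 = 4/4 = 1
  S[X_2,X_2] = ((2.2)·(2.2) + (-1.8)·(-1.8) + (-0.8)·(-0.8) + (-0.8)·(-0.8) + (1.2)·(1.2)) / 4 = 10.8/4 = 2.7

S is symmetric (S[j,i] = S[i,j]). Assembling:

S = [[3.5, 1],
 [1, 2.7]]


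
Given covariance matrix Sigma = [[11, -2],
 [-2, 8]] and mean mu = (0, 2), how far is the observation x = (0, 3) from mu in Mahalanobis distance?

Step 1 — centre the observation: (x - mu) = (0, 1).

Step 2 — invert Sigma. det(Sigma) = 11·8 - (-2)² = 84.
  Sigma^{-1} = (1/det) · [[d, -b], [-b, a]] = [[0.0952, 0.0238],
 [0.0238, 0.131]].

Step 3 — form the quadratic (x - mu)^T · Sigma^{-1} · (x - mu):
  Sigma^{-1} · (x - mu) = (0.0238, 0.131).
  (x - mu)^T · [Sigma^{-1} · (x - mu)] = (0)·(0.0238) + (1)·(0.131) = 0.131.

Step 4 — take square root: d = √(0.131) ≈ 0.3619.

d(x, mu) = √(0.131) ≈ 0.3619


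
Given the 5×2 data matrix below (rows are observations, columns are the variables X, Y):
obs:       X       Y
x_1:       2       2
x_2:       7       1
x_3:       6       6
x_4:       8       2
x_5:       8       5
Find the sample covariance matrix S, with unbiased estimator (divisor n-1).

Step 1 — column means:
  mean(X) = (2 + 7 + 6 + 8 + 8) / 5 = 31/5 = 6.2
  mean(Y) = (2 + 1 + 6 + 2 + 5) / 5 = 16/5 = 3.2

Step 2 — sample covariance S[i,j] = (1/(n-1)) · Σ_k (x_{k,i} - mean_i) · (x_{k,j} - mean_j), with n-1 = 4.
  S[X,X] = ((-4.2)·(-4.2) + (0.8)·(0.8) + (-0.2)·(-0.2) + (1.8)·(1.8) + (1.8)·(1.8)) / 4 = 24.8/4 = 6.2
  S[X,Y] = ((-4.2)·(-1.2) + (0.8)·(-2.2) + (-0.2)·(2.8) + (1.8)·(-1.2) + (1.8)·(1.8)) / 4 = 3.8/4 = 0.95
  S[Y,Y] = ((-1.2)·(-1.2) + (-2.2)·(-2.2) + (2.8)·(2.8) + (-1.2)·(-1.2) + (1.8)·(1.8)) / 4 = 18.8/4 = 4.7

S is symmetric (S[j,i] = S[i,j]). Assembling:

S = [[6.2, 0.95],
 [0.95, 4.7]]


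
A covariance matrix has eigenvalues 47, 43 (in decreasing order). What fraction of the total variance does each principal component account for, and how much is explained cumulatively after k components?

Step 1 — total variance = trace(Sigma) = Σ λ_i = 47 + 43 = 90.

Step 2 — fraction explained by component i = λ_i / Σ λ:
  PC1: 47/90 = 0.5222
  PC2: 43/90 = 0.4778

Step 3 — cumulative fraction after k components = (λ_1 + ... + λ_k) / Σ λ:
  k = 1: 47/90 = 0.5222
  k = 2: (47 + 43)/90 = 90/90 = 1

Summary (fraction, with percent):

explained: PC1 0.5222 (52.22%), PC2 0.4778 (47.78%);  cumulative: 0.5222, 1


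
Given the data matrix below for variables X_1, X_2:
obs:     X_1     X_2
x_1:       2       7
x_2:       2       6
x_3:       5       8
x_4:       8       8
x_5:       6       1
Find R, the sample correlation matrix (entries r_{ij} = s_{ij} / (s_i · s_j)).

Step 1 — column means:
  mean(X_1) = (2 + 2 + 5 + 8 + 6) / 5 = 23/5 = 4.6
  mean(X_2) = (7 + 6 + 8 + 8 + 1) / 5 = 30/5 = 6

Step 2 — sample variances and covariances s[i,j] = (1/(n-1)) · Σ_k (x_{k,i} - mean_i) · (x_{k,j} - mean_j), with n-1 = 4:
  s[X_1,X_1] = ((-2.6)·(-2.6) + (-2.6)·(-2.6) + (0.4)·(0.4) + (3.4)·(3.4) + (1.4)·(1.4)) / 4 = 27.2/4 = 6.8
  s[X_1,X_2] = ((-2.6)·(1) + (-2.6)·(0) + (0.4)·(2) + (3.4)·(2) + (1.4)·(-5)) / 4 = -2/4 = -0.5
  s[X_2,X_2] = ((1)·(1) + (0)·(0) + (2)·(2) + (2)·(2) + (-5)·(-5)) / 4 = 34/4 = 8.5
  Sample standard deviations s_i = √(s[i,i]):
  s(X_1) = √(6.8) = 2.6077
  s(X_2) = √(8.5) = 2.9155

Step 3 — r_{ij} = s_{ij} / (s_i · s_j):
  r[X_1,X_1] = 1 (diagonal).
  r[X_1,X_2] = -0.5 / (2.6077 · 2.9155) = -0.5 / 7.6026 = -0.0658
  r[X_2,X_2] = 1 (diagonal).

R is symmetric with unit diagonal. Assembling:

R = [[1, -0.0658],
 [-0.0658, 1]]


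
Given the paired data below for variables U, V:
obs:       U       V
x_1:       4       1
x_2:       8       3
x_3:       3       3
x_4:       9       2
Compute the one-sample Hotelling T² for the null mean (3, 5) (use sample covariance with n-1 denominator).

Step 1 — sample mean vector:
  mean(U) = (4 + 8 + 3 + 9) / 4 = 24/4 = 6
  mean(V) = (1 + 3 + 3 + 2) / 4 = 9/4 = 2.25
  x̄ = (6, 2.25),  deviation x̄ - mu_0 = (6, 2.25) - (3, 5) = (3, -2.75).

Step 2 — sample covariance matrix, S[i,j] = (1/(n-1)) · Σ_k (x_{k,i} - mean_i) · (x_{k,j} - mean_j), divisor n-1 = 3:
  S[U,U] = ((-2)·(-2) + (2)·(2) + (-3)·(-3) + (3)·(3)) / 3 = 26/3 = 8.6667
  S[U,V] = ((-2)·(-1.25) + (2)·(0.75) + (-3)·(0.75) + (3)·(-0.25)) / 3 = 1/3 = 0.3333
  S[V,V] = ((-1.25)·(-1.25) + (0.75)·(0.75) + (0.75)·(0.75) + (-0.25)·(-0.25)) / 3 = 2.75/3 = 0.9167
  S = [[8.6667, 0.3333],
 [0.3333, 0.9167]].

Step 3 — invert S. det(S) = 8.6667·0.9167 - (0.3333)² = 7.8333.
  S^{-1} = (1/det) · [[d, -b], [-b, a]] = [[0.117, -0.0426],
 [-0.0426, 1.1064]].

Step 4 — quadratic form (x̄ - mu_0)^T · S^{-1} · (x̄ - mu_0):
  S^{-1} · (x̄ - mu_0) = (0.4681, -3.1702),
  (x̄ - mu_0)^T · [...] = (3)·(0.4681) + (-2.75)·(-3.1702) = 10.1223.

Step 5 — scale by n: T² = 4 · 10.1223 = 40.4894.

T² ≈ 40.4894


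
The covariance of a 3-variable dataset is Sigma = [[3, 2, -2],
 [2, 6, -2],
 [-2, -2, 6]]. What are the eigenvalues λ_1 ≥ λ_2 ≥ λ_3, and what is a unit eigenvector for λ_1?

Step 1 — characteristic polynomial p(λ) = det(λI - Sigma) = λ³ - tr·λ² + c_1·λ - det, where tr = trace, c_1 = sum of the principal 2×2 minors, det = det(Sigma):
  tr = 3 + 6 + 6 = 15,
  c_1 = (3·6 - (2)²) + (3·6 - (-2)²) + (6·6 - (-2)²) = 14 + 14 + 32 = 60,
  det = 3·(6·6 - (-2)²) - (2)·((2)·6 - (-2)·(-2)) + (-2)·((2)·(-2) - 6·(-2)) = 3·(32) - (2)·(8) + (-2)·(8) = 64.
  So p(λ) = λ³ - 15λ² + 60λ - 64.
Step 2 — look for an integer root (rational root theorem: any rational root is an integer divisor of 64). Testing λ = 4:
  p(4) = 64 - 240 + 240 - 64 = 0  ✓
  Dividing out (λ - 4): p(λ) = (λ - 4)(λ² - 11λ + 16).
Step 3 — remaining eigenvalues from the quadratic λ² - 11λ + 16 = 0:
  Δ = 11² - 4·16 = 121 - 64 = 57,  λ = (11 ± √57)/2 = (11 ± 7.5498)/2 ≈ 9.2749 or 1.7251.
  Sorted: λ_1 = 9.2749,  λ_2 = 4,  λ_3 = 1.7251  (check: sum = 15 = tr ✓).

Step 4 — unit eigenvector for λ_1 ≈ 9.2749: v spans the null space of (Sigma - λ_1 I), whose rows are
  r_1 = (-6.2749, 2, -2),  r_2 = (2, -3.2749, -2),  r_3 = (-2, -2, -3.2749).
  v is orthogonal to every row, so take v ∝ r_1 × r_2 = ((2)·(-2) - (-2)·(-3.2749), (-2)·(2) - (-6.2749)·(-2), (-6.2749)·(-3.2749) - (2)·(2)) ≈ (-10.5498, -16.5498, 16.5498).
  Rescale (multiply by -1 so the first nonzero entry is positive): u = (10.5498, 16.5498, -16.5498).
  ||u|| = √((10.5498)² + (16.5498)² + (-16.5498)²) = √(659.093) ≈ 25.6728,  v_1 = u/||u|| ≈ (0.4109, 0.6446, -0.6446) (||v_1|| = 1).

λ_1 = 9.2749,  λ_2 = 4,  λ_3 = 1.7251;  v_1 ≈ (0.4109, 0.6446, -0.6446)


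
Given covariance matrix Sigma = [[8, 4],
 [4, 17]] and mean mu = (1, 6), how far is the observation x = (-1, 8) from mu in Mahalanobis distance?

Step 1 — centre the observation: (x - mu) = (-2, 2).

Step 2 — invert Sigma. det(Sigma) = 8·17 - (4)² = 120.
  Sigma^{-1} = (1/det) · [[d, -b], [-b, a]] = [[0.1417, -0.0333],
 [-0.0333, 0.0667]].

Step 3 — form the quadratic (x - mu)^T · Sigma^{-1} · (x - mu):
  Sigma^{-1} · (x - mu) = (-0.35, 0.2).
  (x - mu)^T · [Sigma^{-1} · (x - mu)] = (-2)·(-0.35) + (2)·(0.2) = 1.1.

Step 4 — take square root: d = √(1.1) ≈ 1.0488.

d(x, mu) = √(1.1) ≈ 1.0488


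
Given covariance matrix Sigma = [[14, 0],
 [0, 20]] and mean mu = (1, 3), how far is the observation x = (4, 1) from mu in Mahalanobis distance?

Step 1 — centre the observation: (x - mu) = (3, -2).

Step 2 — invert Sigma. det(Sigma) = 14·20 - (0)² = 280.
  Sigma^{-1} = (1/det) · [[d, -b], [-b, a]] = [[0.0714, 0],
 [0, 0.05]].

Step 3 — form the quadratic (x - mu)^T · Sigma^{-1} · (x - mu):
  Sigma^{-1} · (x - mu) = (0.2143, -0.1).
  (x - mu)^T · [Sigma^{-1} · (x - mu)] = (3)·(0.2143) + (-2)·(-0.1) = 0.8429.

Step 4 — take square root: d = √(0.8429) ≈ 0.9181.

d(x, mu) = √(0.8429) ≈ 0.9181


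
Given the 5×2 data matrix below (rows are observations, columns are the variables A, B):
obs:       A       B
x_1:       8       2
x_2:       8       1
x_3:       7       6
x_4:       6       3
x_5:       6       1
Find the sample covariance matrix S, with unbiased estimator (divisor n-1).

Step 1 — column means:
  mean(A) = (8 + 8 + 7 + 6 + 6) / 5 = 35/5 = 7
  mean(B) = (2 + 1 + 6 + 3 + 1) / 5 = 13/5 = 2.6

Step 2 — sample covariance S[i,j] = (1/(n-1)) · Σ_k (x_{k,i} - mean_i) · (x_{k,j} - mean_j), with n-1 = 4.
  S[A,A] = ((1)·(1) + (1)·(1) + (0)·(0) + (-1)·(-1) + (-1)·(-1)) / 4 = 4/4 = 1
  S[A,B] = ((1)·(-0.6) + (1)·(-1.6) + (0)·(3.4) + (-1)·(0.4) + (-1)·(-1.6)) / 4 = -1/4 = -0.25
  S[B,B] = ((-0.6)·(-0.6) + (-1.6)·(-1.6) + (3.4)·(3.4) + (0.4)·(0.4) + (-1.6)·(-1.6)) / 4 = 17.2/4 = 4.3

S is symmetric (S[j,i] = S[i,j]). Assembling:

S = [[1, -0.25],
 [-0.25, 4.3]]


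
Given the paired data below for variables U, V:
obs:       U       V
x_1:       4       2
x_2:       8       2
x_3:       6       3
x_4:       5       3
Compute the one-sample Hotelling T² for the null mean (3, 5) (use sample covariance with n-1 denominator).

Step 1 — sample mean vector:
  mean(U) = (4 + 8 + 6 + 5) / 4 = 23/4 = 5.75
  mean(V) = (2 + 2 + 3 + 3) / 4 = 10/4 = 2.5
  x̄ = (5.75, 2.5),  deviation x̄ - mu_0 = (5.75, 2.5) - (3, 5) = (2.75, -2.5).

Step 2 — sample covariance matrix, S[i,j] = (1/(n-1)) · Σ_k (x_{k,i} - mean_i) · (x_{k,j} - mean_j), divisor n-1 = 3:
  S[U,U] = ((-1.75)·(-1.75) + (2.25)·(2.25) + (0.25)·(0.25) + (-0.75)·(-0.75)) / 3 = 8.75/3 = 2.9167
  S[U,V] = ((-1.75)·(-0.5) + (2.25)·(-0.5) + (0.25)·(0.5) + (-0.75)·(0.5)) / 3 = -0.5/3 = -0.1667
  S[V,V] = ((-0.5)·(-0.5) + (-0.5)·(-0.5) + (0.5)·(0.5) + (0.5)·(0.5)) / 3 = 1/3 = 0.3333
  S = [[2.9167, -0.1667],
 [-0.1667, 0.3333]].

Step 3 — invert S. det(S) = 2.9167·0.3333 - (-0.1667)² = 0.9444.
  S^{-1} = (1/det) · [[d, -b], [-b, a]] = [[0.3529, 0.1765],
 [0.1765, 3.0882]].

Step 4 — quadratic form (x̄ - mu_0)^T · S^{-1} · (x̄ - mu_0):
  S^{-1} · (x̄ - mu_0) = (0.5294, -7.2353),
  (x̄ - mu_0)^T · [...] = (2.75)·(0.5294) + (-2.5)·(-7.2353) = 19.5441.

Step 5 — scale by n: T² = 4 · 19.5441 = 78.1765.

T² ≈ 78.1765


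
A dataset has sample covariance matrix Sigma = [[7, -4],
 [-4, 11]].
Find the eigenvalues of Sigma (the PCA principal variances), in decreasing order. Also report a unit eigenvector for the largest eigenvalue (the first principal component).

Step 1 — characteristic polynomial of 2×2 Sigma:
  det(Sigma - λI) = λ² - trace · λ + det = 0.
  trace = 7 + 11 = 18, det = 7·11 - (-4)² = 61.
Step 2 — discriminant:
  Δ = trace² - 4·det = 324 - 244 = 80.
Step 3 — eigenvalues:
  λ = (trace ± √Δ)/2 = (18 ± 8.9443)/2,
  λ_1 = 13.4721,  λ_2 = 4.5279.

Step 4 — unit eigenvector for λ_1: solve (Sigma - λ_1 I)v = 0. First row:
  (7 - 13.4721)·v_x + (-4)·v_y = 0, i.e. (-6.4721)·v_x + (-4)·v_y = 0,
  so v ∝ (b, λ_1 - a) = (-4, 6.4721); multiply by -1 so the first entry is positive: u = (4, -6.4721).
  ||u|| = √((4)² + (-6.4721)²) = √(57.8885) ≈ 7.6085,
  v_1 = u/||u|| ≈ (0.5257, -0.8507) (||v_1|| = 1).

λ_1 = 13.4721,  λ_2 = 4.5279;  v_1 ≈ (0.5257, -0.8507)


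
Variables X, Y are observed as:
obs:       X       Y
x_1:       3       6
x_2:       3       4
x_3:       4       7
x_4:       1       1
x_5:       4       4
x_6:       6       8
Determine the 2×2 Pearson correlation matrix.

Step 1 — column means:
  mean(X) = (3 + 3 + 4 + 1 + 4 + 6) / 6 = 21/6 = 3.5
  mean(Y) = (6 + 4 + 7 + 1 + 4 + 8) / 6 = 30/6 = 5

Step 2 — sample variances and covariances s[i,j] = (1/(n-1)) · Σ_k (x_{k,i} - mean_i) · (x_{k,j} - mean_j), with n-1 = 5:
  s[X,X] = ((-0.5)·(-0.5) + (-0.5)·(-0.5) + (0.5)·(0.5) + (-2.5)·(-2.5) + (0.5)·(0.5) + (2.5)·(2.5)) / 5 = 13.5/5 = 2.7
  s[X,Y] = ((-0.5)·(1) + (-0.5)·(-1) + (0.5)·(2) + (-2.5)·(-4) + (0.5)·(-1) + (2.5)·(3)) / 5 = 18/5 = 3.6
  s[Y,Y] = ((1)·(1) + (-1)·(-1) + (2)·(2) + (-4)·(-4) + (-1)·(-1) + (3)·(3)) / 5 = 32/5 = 6.4
  Sample standard deviations s_i = √(s[i,i]):
  s(X) = √(2.7) = 1.6432
  s(Y) = √(6.4) = 2.5298

Step 3 — r_{ij} = s_{ij} / (s_i · s_j):
  r[X,X] = 1 (diagonal).
  r[X,Y] = 3.6 / (1.6432 · 2.5298) = 3.6 / 4.1569 = 0.866
  r[Y,Y] = 1 (diagonal).

R is symmetric with unit diagonal. Assembling:

R = [[1, 0.866],
 [0.866, 1]]


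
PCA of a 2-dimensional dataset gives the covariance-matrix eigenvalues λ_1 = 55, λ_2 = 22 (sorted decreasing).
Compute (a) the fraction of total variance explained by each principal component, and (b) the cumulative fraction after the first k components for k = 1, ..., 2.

Step 1 — total variance = trace(Sigma) = Σ λ_i = 55 + 22 = 77.

Step 2 — fraction explained by component i = λ_i / Σ λ:
  PC1: 55/77 = 0.7143
  PC2: 22/77 = 0.2857

Step 3 — cumulative fraction after k components = (λ_1 + ... + λ_k) / Σ λ:
  k = 1: 55/77 = 0.7143
  k = 2: (55 + 22)/77 = 77/77 = 1

Summary (fraction, with percent):

explained: PC1 0.7143 (71.43%), PC2 0.2857 (28.57%);  cumulative: 0.7143, 1


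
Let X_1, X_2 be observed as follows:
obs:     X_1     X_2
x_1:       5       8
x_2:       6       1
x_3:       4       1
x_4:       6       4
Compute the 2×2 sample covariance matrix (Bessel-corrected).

Step 1 — column means:
  mean(X_1) = (5 + 6 + 4 + 6) / 4 = 21/4 = 5.25
  mean(X_2) = (8 + 1 + 1 + 4) / 4 = 14/4 = 3.5

Step 2 — sample covariance S[i,j] = (1/(n-1)) · Σ_k (x_{k,i} - mean_i) · (x_{k,j} - mean_j), with n-1 = 3.
  S[X_1,X_1] = ((-0.25)·(-0.25) + (0.75)·(0.75) + (-1.25)·(-1.25) + (0.75)·(0.75)) / 3 = 2.75/3 = 0.9167
  S[X_1,X_2] = ((-0.25)·(4.5) + (0.75)·(-2.5) + (-1.25)·(-2.5) + (0.75)·(0.5)) / 3 = 0.5/3 = 0.1667
  S[X_2,X_2] = ((4.5)·(4.5) + (-2.5)·(-2.5) + (-2.5)·(-2.5) + (0.5)·(0.5)) / 3 = 33/3 = 11

S is symmetric (S[j,i] = S[i,j]). Assembling:

S = [[0.9167, 0.1667],
 [0.1667, 11]]


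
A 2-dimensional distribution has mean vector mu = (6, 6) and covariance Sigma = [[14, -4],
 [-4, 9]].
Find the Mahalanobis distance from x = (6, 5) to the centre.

Step 1 — centre the observation: (x - mu) = (0, -1).

Step 2 — invert Sigma. det(Sigma) = 14·9 - (-4)² = 110.
  Sigma^{-1} = (1/det) · [[d, -b], [-b, a]] = [[0.0818, 0.0364],
 [0.0364, 0.1273]].

Step 3 — form the quadratic (x - mu)^T · Sigma^{-1} · (x - mu):
  Sigma^{-1} · (x - mu) = (-0.0364, -0.1273).
  (x - mu)^T · [Sigma^{-1} · (x - mu)] = (0)·(-0.0364) + (-1)·(-0.1273) = 0.1273.

Step 4 — take square root: d = √(0.1273) ≈ 0.3568.

d(x, mu) = √(0.1273) ≈ 0.3568


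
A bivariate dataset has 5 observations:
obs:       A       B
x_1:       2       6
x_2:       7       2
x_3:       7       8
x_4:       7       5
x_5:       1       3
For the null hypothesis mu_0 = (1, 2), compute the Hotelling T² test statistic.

Step 1 — sample mean vector:
  mean(A) = (2 + 7 + 7 + 7 + 1) / 5 = 24/5 = 4.8
  mean(B) = (6 + 2 + 8 + 5 + 3) / 5 = 24/5 = 4.8
  x̄ = (4.8, 4.8),  deviation x̄ - mu_0 = (4.8, 4.8) - (1, 2) = (3.8, 2.8).

Step 2 — sample covariance matrix, S[i,j] = (1/(n-1)) · Σ_k (x_{k,i} - mean_i) · (x_{k,j} - mean_j), divisor n-1 = 4:
  S[A,A] = ((-2.8)·(-2.8) + (2.2)·(2.2) + (2.2)·(2.2) + (2.2)·(2.2) + (-3.8)·(-3.8)) / 4 = 36.8/4 = 9.2
  S[A,B] = ((-2.8)·(1.2) + (2.2)·(-2.8) + (2.2)·(3.2) + (2.2)·(0.2) + (-3.8)·(-1.8)) / 4 = 4.8/4 = 1.2
  S[B,B] = ((1.2)·(1.2) + (-2.8)·(-2.8) + (3.2)·(3.2) + (0.2)·(0.2) + (-1.8)·(-1.8)) / 4 = 22.8/4 = 5.7
  S = [[9.2, 1.2],
 [1.2, 5.7]].

Step 3 — invert S. det(S) = 9.2·5.7 - (1.2)² = 51.
  S^{-1} = (1/det) · [[d, -b], [-b, a]] = [[0.1118, -0.0235],
 [-0.0235, 0.1804]].

Step 4 — quadratic form (x̄ - mu_0)^T · S^{-1} · (x̄ - mu_0):
  S^{-1} · (x̄ - mu_0) = (0.3588, 0.4157),
  (x̄ - mu_0)^T · [...] = (3.8)·(0.3588) + (2.8)·(0.4157) = 2.5275.

Step 5 — scale by n: T² = 5 · 2.5275 = 12.6373.

T² ≈ 12.6373


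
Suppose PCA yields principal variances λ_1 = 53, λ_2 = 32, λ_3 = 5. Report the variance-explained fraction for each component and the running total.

Step 1 — total variance = trace(Sigma) = Σ λ_i = 53 + 32 + 5 = 90.

Step 2 — fraction explained by component i = λ_i / Σ λ:
  PC1: 53/90 = 0.5889
  PC2: 32/90 = 0.3556
  PC3: 5/90 = 0.0556

Step 3 — cumulative fraction after k components = (λ_1 + ... + λ_k) / Σ λ:
  k = 1: 53/90 = 0.5889
  k = 2: (53 + 32)/90 = 85/90 = 0.9444
  k = 3: (53 + 32 + 5)/90 = 90/90 = 1

Summary (fraction, with percent):

explained: PC1 0.5889 (58.89%), PC2 0.3556 (35.56%), PC3 0.0556 (5.56%);  cumulative: 0.5889, 0.9444, 1


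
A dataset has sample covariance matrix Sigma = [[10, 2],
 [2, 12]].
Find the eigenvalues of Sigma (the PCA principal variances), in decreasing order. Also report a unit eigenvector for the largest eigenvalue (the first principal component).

Step 1 — characteristic polynomial of 2×2 Sigma:
  det(Sigma - λI) = λ² - trace · λ + det = 0.
  trace = 10 + 12 = 22, det = 10·12 - (2)² = 116.
Step 2 — discriminant:
  Δ = trace² - 4·det = 484 - 464 = 20.
Step 3 — eigenvalues:
  λ = (trace ± √Δ)/2 = (22 ± 4.4721)/2,
  λ_1 = 13.2361,  λ_2 = 8.7639.

Step 4 — unit eigenvector for λ_1: solve (Sigma - λ_1 I)v = 0. First row:
  (10 - 13.2361)·v_x + (2)·v_y = 0, i.e. (-3.2361)·v_x + (2)·v_y = 0,
  so v ∝ (b, λ_1 - a) = (2, 3.2361) = u.
  ||u|| = √((2)² + (3.2361)²) = √(14.4721) ≈ 3.8042,
  v_1 = u/||u|| ≈ (0.5257, 0.8507) (||v_1|| = 1).

λ_1 = 13.2361,  λ_2 = 8.7639;  v_1 ≈ (0.5257, 0.8507)


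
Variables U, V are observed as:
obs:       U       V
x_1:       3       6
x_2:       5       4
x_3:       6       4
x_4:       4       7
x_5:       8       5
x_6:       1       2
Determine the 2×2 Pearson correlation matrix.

Step 1 — column means:
  mean(U) = (3 + 5 + 6 + 4 + 8 + 1) / 6 = 27/6 = 4.5
  mean(V) = (6 + 4 + 4 + 7 + 5 + 2) / 6 = 28/6 = 4.6667

Step 2 — sample variances and covariances s[i,j] = (1/(n-1)) · Σ_k (x_{k,i} - mean_i) · (x_{k,j} - mean_j), with n-1 = 5:
  s[U,U] = ((-1.5)·(-1.5) + (0.5)·(0.5) + (1.5)·(1.5) + (-0.5)·(-0.5) + (3.5)·(3.5) + (-3.5)·(-3.5)) / 5 = 29.5/5 = 5.9
  s[U,V] = ((-1.5)·(1.3333) + (0.5)·(-0.6667) + (1.5)·(-0.6667) + (-0.5)·(2.3333) + (3.5)·(0.3333) + (-3.5)·(-2.6667)) / 5 = 6/5 = 1.2
  s[V,V] = ((1.3333)·(1.3333) + (-0.6667)·(-0.6667) + (-0.6667)·(-0.6667) + (2.3333)·(2.3333) + (0.3333)·(0.3333) + (-2.6667)·(-2.6667)) / 5 = 15.3333/5 = 3.0667
  Sample standard deviations s_i = √(s[i,i]):
  s(U) = √(5.9) = 2.429
  s(V) = √(3.0667) = 1.7512

Step 3 — r_{ij} = s_{ij} / (s_i · s_j):
  r[U,U] = 1 (diagonal).
  r[U,V] = 1.2 / (2.429 · 1.7512) = 1.2 / 4.2536 = 0.2821
  r[V,V] = 1 (diagonal).

R is symmetric with unit diagonal. Assembling:

R = [[1, 0.2821],
 [0.2821, 1]]


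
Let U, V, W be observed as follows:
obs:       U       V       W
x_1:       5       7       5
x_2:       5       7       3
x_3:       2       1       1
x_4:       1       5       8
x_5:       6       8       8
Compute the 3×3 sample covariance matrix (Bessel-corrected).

Step 1 — column means:
  mean(U) = (5 + 5 + 2 + 1 + 6) / 5 = 19/5 = 3.8
  mean(V) = (7 + 7 + 1 + 5 + 8) / 5 = 28/5 = 5.6
  mean(W) = (5 + 3 + 1 + 8 + 8) / 5 = 25/5 = 5

Step 2 — sample covariance S[i,j] = (1/(n-1)) · Σ_k (x_{k,i} - mean_i) · (x_{k,j} - mean_j), with n-1 = 4.
  S[U,U] = ((1.2)·(1.2) + (1.2)·(1.2) + (-1.8)·(-1.8) + (-2.8)·(-2.8) + (2.2)·(2.2)) / 4 = 18.8/4 = 4.7
  S[U,V] = ((1.2)·(1.4) + (1.2)·(1.4) + (-1.8)·(-4.6) + (-2.8)·(-0.6) + (2.2)·(2.4)) / 4 = 18.6/4 = 4.65
  S[U,W] = ((1.2)·(0) + (1.2)·(-2) + (-1.8)·(-4) + (-2.8)·(3) + (2.2)·(3)) / 4 = 3/4 = 0.75
  S[V,V] = ((1.4)·(1.4) + (1.4)·(1.4) + (-4.6)·(-4.6) + (-0.6)·(-0.6) + (2.4)·(2.4)) / 4 = 31.2/4 = 7.8
  S[V,W] = ((1.4)·(0) + (1.4)·(-2) + (-4.6)·(-4) + (-0.6)·(3) + (2.4)·(3)) / 4 = 21/4 = 5.25
  S[W,W] = ((0)·(0) + (-2)·(-2) + (-4)·(-4) + (3)·(3) + (3)·(3)) / 4 = 38/4 = 9.5

S is symmetric (S[j,i] = S[i,j]). Assembling:

S = [[4.7, 4.65, 0.75],
 [4.65, 7.8, 5.25],
 [0.75, 5.25, 9.5]]


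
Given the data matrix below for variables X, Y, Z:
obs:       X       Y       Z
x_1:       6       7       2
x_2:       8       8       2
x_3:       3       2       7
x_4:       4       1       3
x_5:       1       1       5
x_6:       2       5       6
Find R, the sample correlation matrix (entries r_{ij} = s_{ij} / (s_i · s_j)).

Step 1 — column means:
  mean(X) = (6 + 8 + 3 + 4 + 1 + 2) / 6 = 24/6 = 4
  mean(Y) = (7 + 8 + 2 + 1 + 1 + 5) / 6 = 24/6 = 4
  mean(Z) = (2 + 2 + 7 + 3 + 5 + 6) / 6 = 25/6 = 4.1667

Step 2 — sample variances and covariances s[i,j] = (1/(n-1)) · Σ_k (x_{k,i} - mean_i) · (x_{k,j} - mean_j), with n-1 = 5:
  s[X,X] = ((2)·(2) + (4)·(4) + (-1)·(-1) + (0)·(0) + (-3)·(-3) + (-2)·(-2)) / 5 = 34/5 = 6.8
  s[X,Y] = ((2)·(3) + (4)·(4) + (-1)·(-2) + (0)·(-3) + (-3)·(-3) + (-2)·(1)) / 5 = 31/5 = 6.2
  s[X,Z] = ((2)·(-2.1667) + (4)·(-2.1667) + (-1)·(2.8333) + (0)·(-1.1667) + (-3)·(0.8333) + (-2)·(1.8333)) / 5 = -22/5 = -4.4
  s[Y,Y] = ((3)·(3) + (4)·(4) + (-2)·(-2) + (-3)·(-3) + (-3)·(-3) + (1)·(1)) / 5 = 48/5 = 9.6
  s[Y,Z] = ((3)·(-2.1667) + (4)·(-2.1667) + (-2)·(2.8333) + (-3)·(-1.1667) + (-3)·(0.8333) + (1)·(1.8333)) / 5 = -18/5 = -3.6
  s[Z,Z] = ((-2.1667)·(-2.1667) + (-2.1667)·(-2.1667) + (2.8333)·(2.8333) + (-1.1667)·(-1.1667) + (0.8333)·(0.8333) + (1.8333)·(1.8333)) / 5 = 22.8333/5 = 4.5667
  Sample standard deviations s_i = √(s[i,i]):
  s(X) = √(6.8) = 2.6077
  s(Y) = √(9.6) = 3.0984
  s(Z) = √(4.5667) = 2.137

Step 3 — r_{ij} = s_{ij} / (s_i · s_j):
  r[X,X] = 1 (diagonal).
  r[X,Y] = 6.2 / (2.6077 · 3.0984) = 6.2 / 8.0796 = 0.7674
  r[X,Z] = -4.4 / (2.6077 · 2.137) = -4.4 / 5.5726 = -0.7896
  r[Y,Y] = 1 (diagonal).
  r[Y,Z] = -3.6 / (3.0984 · 2.137) = -3.6 / 6.6212 = -0.5437
  r[Z,Z] = 1 (diagonal).

R is symmetric with unit diagonal. Assembling:

R = [[1, 0.7674, -0.7896],
 [0.7674, 1, -0.5437],
 [-0.7896, -0.5437, 1]]


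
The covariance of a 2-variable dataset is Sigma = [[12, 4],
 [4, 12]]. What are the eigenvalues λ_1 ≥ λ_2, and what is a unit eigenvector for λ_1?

Step 1 — characteristic polynomial of 2×2 Sigma:
  det(Sigma - λI) = λ² - trace · λ + det = 0.
  trace = 12 + 12 = 24, det = 12·12 - (4)² = 128.
Step 2 — discriminant:
  Δ = trace² - 4·det = 576 - 512 = 64.
Step 3 — eigenvalues:
  λ = (trace ± √Δ)/2 = (24 ± 8)/2,
  λ_1 = 16,  λ_2 = 8.

Step 4 — unit eigenvector for λ_1: solve (Sigma - λ_1 I)v = 0. First row:
  (12 - 16)·v_x + (4)·v_y = 0, i.e. (-4)·v_x + (4)·v_y = 0,
  so v ∝ (b, λ_1 - a) = (4, 4) = u.
  ||u|| = √((4)² + (4)²) = √(32) ≈ 5.6569,
  v_1 = u/||u|| ≈ (0.7071, 0.7071) (||v_1|| = 1).

λ_1 = 16,  λ_2 = 8;  v_1 ≈ (0.7071, 0.7071)


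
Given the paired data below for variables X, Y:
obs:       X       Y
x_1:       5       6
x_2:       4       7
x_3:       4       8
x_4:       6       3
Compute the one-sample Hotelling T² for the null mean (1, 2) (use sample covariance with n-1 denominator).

Step 1 — sample mean vector:
  mean(X) = (5 + 4 + 4 + 6) / 4 = 19/4 = 4.75
  mean(Y) = (6 + 7 + 8 + 3) / 4 = 24/4 = 6
  x̄ = (4.75, 6),  deviation x̄ - mu_0 = (4.75, 6) - (1, 2) = (3.75, 4).

Step 2 — sample covariance matrix, S[i,j] = (1/(n-1)) · Σ_k (x_{k,i} - mean_i) · (x_{k,j} - mean_j), divisor n-1 = 3:
  S[X,X] = ((0.25)·(0.25) + (-0.75)·(-0.75) + (-0.75)·(-0.75) + (1.25)·(1.25)) / 3 = 2.75/3 = 0.9167
  S[X,Y] = ((0.25)·(0) + (-0.75)·(1) + (-0.75)·(2) + (1.25)·(-3)) / 3 = -6/3 = -2
  S[Y,Y] = ((0)·(0) + (1)·(1) + (2)·(2) + (-3)·(-3)) / 3 = 14/3 = 4.6667
  S = [[0.9167, -2],
 [-2, 4.6667]].

Step 3 — invert S. det(S) = 0.9167·4.6667 - (-2)² = 0.2778.
  S^{-1} = (1/det) · [[d, -b], [-b, a]] = [[16.8, 7.2],
 [7.2, 3.3]].

Step 4 — quadratic form (x̄ - mu_0)^T · S^{-1} · (x̄ - mu_0):
  S^{-1} · (x̄ - mu_0) = (91.8, 40.2),
  (x̄ - mu_0)^T · [...] = (3.75)·(91.8) + (4)·(40.2) = 505.05.

Step 5 — scale by n: T² = 4 · 505.05 = 2020.2.

T² ≈ 2020.2


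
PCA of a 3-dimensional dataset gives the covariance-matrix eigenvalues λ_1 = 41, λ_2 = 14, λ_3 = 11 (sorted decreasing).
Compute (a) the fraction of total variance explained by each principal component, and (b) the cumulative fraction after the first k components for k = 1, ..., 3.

Step 1 — total variance = trace(Sigma) = Σ λ_i = 41 + 14 + 11 = 66.

Step 2 — fraction explained by component i = λ_i / Σ λ:
  PC1: 41/66 = 0.6212
  PC2: 14/66 = 0.2121
  PC3: 11/66 = 0.1667

Step 3 — cumulative fraction after k components = (λ_1 + ... + λ_k) / Σ λ:
  k = 1: 41/66 = 0.6212
  k = 2: (41 + 14)/66 = 55/66 = 0.8333
  k = 3: (41 + 14 + 11)/66 = 66/66 = 1

Summary (fraction, with percent):

explained: PC1 0.6212 (62.12%), PC2 0.2121 (21.21%), PC3 0.1667 (16.67%);  cumulative: 0.6212, 0.8333, 1


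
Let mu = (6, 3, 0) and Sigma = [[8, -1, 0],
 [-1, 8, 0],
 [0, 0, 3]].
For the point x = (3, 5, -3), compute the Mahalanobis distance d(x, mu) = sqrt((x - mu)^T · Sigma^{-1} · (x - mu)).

Step 1 — centre the observation: (x - mu) = (-3, 2, -3).

Step 2 — invert Sigma (cofactor / det for 3×3, or solve directly):
  Sigma^{-1} = [[0.127, 0.0159, 0],
 [0.0159, 0.127, 0],
 [0, 0, 0.3333]].

Step 3 — form the quadratic (x - mu)^T · Sigma^{-1} · (x - mu):
  Sigma^{-1} · (x - mu) = (-0.3492, 0.2063, -1).
  (x - mu)^T · [Sigma^{-1} · (x - mu)] = (-3)·(-0.3492) + (2)·(0.2063) + (-3)·(-1) = 4.4603.

Step 4 — take square root: d = √(4.4603) ≈ 2.1119.

d(x, mu) = √(4.4603) ≈ 2.1119


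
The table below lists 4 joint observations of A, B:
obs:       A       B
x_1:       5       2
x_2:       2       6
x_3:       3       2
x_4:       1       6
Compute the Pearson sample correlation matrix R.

Step 1 — column means:
  mean(A) = (5 + 2 + 3 + 1) / 4 = 11/4 = 2.75
  mean(B) = (2 + 6 + 2 + 6) / 4 = 16/4 = 4

Step 2 — sample variances and covariances s[i,j] = (1/(n-1)) · Σ_k (x_{k,i} - mean_i) · (x_{k,j} - mean_j), with n-1 = 3:
  s[A,A] = ((2.25)·(2.25) + (-0.75)·(-0.75) + (0.25)·(0.25) + (-1.75)·(-1.75)) / 3 = 8.75/3 = 2.9167
  s[A,B] = ((2.25)·(-2) + (-0.75)·(2) + (0.25)·(-2) + (-1.75)·(2)) / 3 = -10/3 = -3.3333
  s[B,B] = ((-2)·(-2) + (2)·(2) + (-2)·(-2) + (2)·(2)) / 3 = 16/3 = 5.3333
  Sample standard deviations s_i = √(s[i,i]):
  s(A) = √(2.9167) = 1.7078
  s(B) = √(5.3333) = 2.3094

Step 3 — r_{ij} = s_{ij} / (s_i · s_j):
  r[A,A] = 1 (diagonal).
  r[A,B] = -3.3333 / (1.7078 · 2.3094) = -3.3333 / 3.9441 = -0.8452
  r[B,B] = 1 (diagonal).

R is symmetric with unit diagonal. Assembling:

R = [[1, -0.8452],
 [-0.8452, 1]]


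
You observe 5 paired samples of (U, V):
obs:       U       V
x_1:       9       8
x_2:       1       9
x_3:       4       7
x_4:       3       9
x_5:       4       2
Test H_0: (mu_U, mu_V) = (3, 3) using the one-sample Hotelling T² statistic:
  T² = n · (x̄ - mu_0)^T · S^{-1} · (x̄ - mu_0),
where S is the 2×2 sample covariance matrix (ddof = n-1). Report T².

Step 1 — sample mean vector:
  mean(U) = (9 + 1 + 4 + 3 + 4) / 5 = 21/5 = 4.2
  mean(V) = (8 + 9 + 7 + 9 + 2) / 5 = 35/5 = 7
  x̄ = (4.2, 7),  deviation x̄ - mu_0 = (4.2, 7) - (3, 3) = (1.2, 4).

Step 2 — sample covariance matrix, S[i,j] = (1/(n-1)) · Σ_k (x_{k,i} - mean_i) · (x_{k,j} - mean_j), divisor n-1 = 4:
  S[U,U] = ((4.8)·(4.8) + (-3.2)·(-3.2) + (-0.2)·(-0.2) + (-1.2)·(-1.2) + (-0.2)·(-0.2)) / 4 = 34.8/4 = 8.7
  S[U,V] = ((4.8)·(1) + (-3.2)·(2) + (-0.2)·(0) + (-1.2)·(2) + (-0.2)·(-5)) / 4 = -3/4 = -0.75
  S[V,V] = ((1)·(1) + (2)·(2) + (0)·(0) + (2)·(2) + (-5)·(-5)) / 4 = 34/4 = 8.5
  S = [[8.7, -0.75],
 [-0.75, 8.5]].

Step 3 — invert S. det(S) = 8.7·8.5 - (-0.75)² = 73.3875.
  S^{-1} = (1/det) · [[d, -b], [-b, a]] = [[0.1158, 0.0102],
 [0.0102, 0.1185]].

Step 4 — quadratic form (x̄ - mu_0)^T · S^{-1} · (x̄ - mu_0):
  S^{-1} · (x̄ - mu_0) = (0.1799, 0.4865),
  (x̄ - mu_0)^T · [...] = (1.2)·(0.1799) + (4)·(0.4865) = 2.1617.

Step 5 — scale by n: T² = 5 · 2.1617 = 10.8084.

T² ≈ 10.8084


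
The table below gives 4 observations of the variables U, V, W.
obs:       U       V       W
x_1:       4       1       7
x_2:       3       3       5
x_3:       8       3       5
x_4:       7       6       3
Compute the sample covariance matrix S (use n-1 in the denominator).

Step 1 — column means:
  mean(U) = (4 + 3 + 8 + 7) / 4 = 22/4 = 5.5
  mean(V) = (1 + 3 + 3 + 6) / 4 = 13/4 = 3.25
  mean(W) = (7 + 5 + 5 + 3) / 4 = 20/4 = 5

Step 2 — sample covariance S[i,j] = (1/(n-1)) · Σ_k (x_{k,i} - mean_i) · (x_{k,j} - mean_j), with n-1 = 3.
  S[U,U] = ((-1.5)·(-1.5) + (-2.5)·(-2.5) + (2.5)·(2.5) + (1.5)·(1.5)) / 3 = 17/3 = 5.6667
  S[U,V] = ((-1.5)·(-2.25) + (-2.5)·(-0.25) + (2.5)·(-0.25) + (1.5)·(2.75)) / 3 = 7.5/3 = 2.5
  S[U,W] = ((-1.5)·(2) + (-2.5)·(0) + (2.5)·(0) + (1.5)·(-2)) / 3 = -6/3 = -2
  S[V,V] = ((-2.25)·(-2.25) + (-0.25)·(-0.25) + (-0.25)·(-0.25) + (2.75)·(2.75)) / 3 = 12.75/3 = 4.25
  S[V,W] = ((-2.25)·(2) + (-0.25)·(0) + (-0.25)·(0) + (2.75)·(-2)) / 3 = -10/3 = -3.3333
  S[W,W] = ((2)·(2) + (0)·(0) + (0)·(0) + (-2)·(-2)) / 3 = 8/3 = 2.6667

S is symmetric (S[j,i] = S[i,j]). Assembling:

S = [[5.6667, 2.5, -2],
 [2.5, 4.25, -3.3333],
 [-2, -3.3333, 2.6667]]


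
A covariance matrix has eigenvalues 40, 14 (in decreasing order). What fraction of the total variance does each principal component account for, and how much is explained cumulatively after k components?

Step 1 — total variance = trace(Sigma) = Σ λ_i = 40 + 14 = 54.

Step 2 — fraction explained by component i = λ_i / Σ λ:
  PC1: 40/54 = 0.7407
  PC2: 14/54 = 0.2593

Step 3 — cumulative fraction after k components = (λ_1 + ... + λ_k) / Σ λ:
  k = 1: 40/54 = 0.7407
  k = 2: (40 + 14)/54 = 54/54 = 1

Summary (fraction, with percent):

explained: PC1 0.7407 (74.07%), PC2 0.2593 (25.93%);  cumulative: 0.7407, 1


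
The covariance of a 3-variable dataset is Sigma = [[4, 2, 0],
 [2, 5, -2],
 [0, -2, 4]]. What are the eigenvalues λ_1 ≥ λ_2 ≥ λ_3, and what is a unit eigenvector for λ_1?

Step 1 — characteristic polynomial p(λ) = det(λI - Sigma) = λ³ - tr·λ² + c_1·λ - det, where tr = trace, c_1 = sum of the principal 2×2 minors, det = det(Sigma):
  tr = 4 + 5 + 4 = 13,
  c_1 = (4·5 - (2)²) + (4·4 - (0)²) + (5·4 - (-2)²) = 16 + 16 + 16 = 48,
  det = 4·(5·4 - (-2)²) - (2)·((2)·4 - (-2)·(0)) + (0)·((2)·(-2) - 5·(0)) = 4·(16) - (2)·(8) + (0)·(-4) = 48.
  So p(λ) = λ³ - 13λ² + 48λ - 48.
Step 2 — look for an integer root (rational root theorem: any rational root is an integer divisor of 48). Testing λ = 4:
  p(4) = 64 - 208 + 192 - 48 = 0  ✓
  Dividing out (λ - 4): p(λ) = (λ - 4)(λ² - 9λ + 12).
Step 3 — remaining eigenvalues from the quadratic λ² - 9λ + 12 = 0:
  Δ = 9² - 4·12 = 81 - 48 = 33,  λ = (9 ± √33)/2 = (9 ± 5.7446)/2 ≈ 7.3723 or 1.6277.
  Sorted: λ_1 = 7.3723,  λ_2 = 4,  λ_3 = 1.6277  (check: sum = 13 = tr ✓).

Step 4 — unit eigenvector for λ_1 ≈ 7.3723: v spans the null space of (Sigma - λ_1 I), whose rows are
  r_1 = (-3.3723, 2, 0),  r_2 = (2, -2.3723, -2),  r_3 = (0, -2, -3.3723).
  v is orthogonal to every row, so take v ∝ r_1 × r_2 = ((2)·(-2) - (0)·(-2.3723), (0)·(2) - (-3.3723)·(-2), (-3.3723)·(-2.3723) - (2)·(2)) ≈ (-4, -6.7446, 4).
  Rescale (multiply by -1 so the first nonzero entry is positive): u = (4, 6.7446, -4).
  ||u|| = √((4)² + (6.7446)² + (-4)²) = √(77.4891) ≈ 8.8028,  v_1 = u/||u|| ≈ (0.4544, 0.7662, -0.4544) (||v_1|| = 1).

λ_1 = 7.3723,  λ_2 = 4,  λ_3 = 1.6277;  v_1 ≈ (0.4544, 0.7662, -0.4544)


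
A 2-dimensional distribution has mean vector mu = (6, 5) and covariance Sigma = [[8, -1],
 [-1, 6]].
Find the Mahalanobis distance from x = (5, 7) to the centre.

Step 1 — centre the observation: (x - mu) = (-1, 2).

Step 2 — invert Sigma. det(Sigma) = 8·6 - (-1)² = 47.
  Sigma^{-1} = (1/det) · [[d, -b], [-b, a]] = [[0.1277, 0.0213],
 [0.0213, 0.1702]].

Step 3 — form the quadratic (x - mu)^T · Sigma^{-1} · (x - mu):
  Sigma^{-1} · (x - mu) = (-0.0851, 0.3191).
  (x - mu)^T · [Sigma^{-1} · (x - mu)] = (-1)·(-0.0851) + (2)·(0.3191) = 0.7234.

Step 4 — take square root: d = √(0.7234) ≈ 0.8505.

d(x, mu) = √(0.7234) ≈ 0.8505


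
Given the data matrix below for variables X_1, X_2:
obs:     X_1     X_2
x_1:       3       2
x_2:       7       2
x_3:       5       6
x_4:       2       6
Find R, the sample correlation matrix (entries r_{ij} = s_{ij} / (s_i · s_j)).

Step 1 — column means:
  mean(X_1) = (3 + 7 + 5 + 2) / 4 = 17/4 = 4.25
  mean(X_2) = (2 + 2 + 6 + 6) / 4 = 16/4 = 4

Step 2 — sample variances and covariances s[i,j] = (1/(n-1)) · Σ_k (x_{k,i} - mean_i) · (x_{k,j} - mean_j), with n-1 = 3:
  s[X_1,X_1] = ((-1.25)·(-1.25) + (2.75)·(2.75) + (0.75)·(0.75) + (-2.25)·(-2.25)) / 3 = 14.75/3 = 4.9167
  s[X_1,X_2] = ((-1.25)·(-2) + (2.75)·(-2) + (0.75)·(2) + (-2.25)·(2)) / 3 = -6/3 = -2
  s[X_2,X_2] = ((-2)·(-2) + (-2)·(-2) + (2)·(2) + (2)·(2)) / 3 = 16/3 = 5.3333
  Sample standard deviations s_i = √(s[i,i]):
  s(X_1) = √(4.9167) = 2.2174
  s(X_2) = √(5.3333) = 2.3094

Step 3 — r_{ij} = s_{ij} / (s_i · s_j):
  r[X_1,X_1] = 1 (diagonal).
  r[X_1,X_2] = -2 / (2.2174 · 2.3094) = -2 / 5.1208 = -0.3906
  r[X_2,X_2] = 1 (diagonal).

R is symmetric with unit diagonal. Assembling:

R = [[1, -0.3906],
 [-0.3906, 1]]


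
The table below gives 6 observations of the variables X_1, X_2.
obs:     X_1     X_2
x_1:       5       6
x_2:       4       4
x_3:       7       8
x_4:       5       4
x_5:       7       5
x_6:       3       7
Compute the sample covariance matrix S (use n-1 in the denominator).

Step 1 — column means:
  mean(X_1) = (5 + 4 + 7 + 5 + 7 + 3) / 6 = 31/6 = 5.1667
  mean(X_2) = (6 + 4 + 8 + 4 + 5 + 7) / 6 = 34/6 = 5.6667

Step 2 — sample covariance S[i,j] = (1/(n-1)) · Σ_k (x_{k,i} - mean_i) · (x_{k,j} - mean_j), with n-1 = 5.
  S[X_1,X_1] = ((-0.1667)·(-0.1667) + (-1.1667)·(-1.1667) + (1.8333)·(1.8333) + (-0.1667)·(-0.1667) + (1.8333)·(1.8333) + (-2.1667)·(-2.1667)) / 5 = 12.8333/5 = 2.5667
  S[X_1,X_2] = ((-0.1667)·(0.3333) + (-1.1667)·(-1.6667) + (1.8333)·(2.3333) + (-0.1667)·(-1.6667) + (1.8333)·(-0.6667) + (-2.1667)·(1.3333)) / 5 = 2.3333/5 = 0.4667
  S[X_2,X_2] = ((0.3333)·(0.3333) + (-1.6667)·(-1.6667) + (2.3333)·(2.3333) + (-1.6667)·(-1.6667) + (-0.6667)·(-0.6667) + (1.3333)·(1.3333)) / 5 = 13.3333/5 = 2.6667

S is symmetric (S[j,i] = S[i,j]). Assembling:

S = [[2.5667, 0.4667],
 [0.4667, 2.6667]]


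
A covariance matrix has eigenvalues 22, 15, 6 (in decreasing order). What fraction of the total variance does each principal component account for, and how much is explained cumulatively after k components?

Step 1 — total variance = trace(Sigma) = Σ λ_i = 22 + 15 + 6 = 43.

Step 2 — fraction explained by component i = λ_i / Σ λ:
  PC1: 22/43 = 0.5116
  PC2: 15/43 = 0.3488
  PC3: 6/43 = 0.1395

Step 3 — cumulative fraction after k components = (λ_1 + ... + λ_k) / Σ λ:
  k = 1: 22/43 = 0.5116
  k = 2: (22 + 15)/43 = 37/43 = 0.8605
  k = 3: (22 + 15 + 6)/43 = 43/43 = 1

Summary (fraction, with percent):

explained: PC1 0.5116 (51.16%), PC2 0.3488 (34.88%), PC3 0.1395 (13.95%);  cumulative: 0.5116, 0.8605, 1


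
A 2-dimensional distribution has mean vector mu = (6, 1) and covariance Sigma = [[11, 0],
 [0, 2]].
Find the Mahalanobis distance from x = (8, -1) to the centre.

Step 1 — centre the observation: (x - mu) = (2, -2).

Step 2 — invert Sigma. det(Sigma) = 11·2 - (0)² = 22.
  Sigma^{-1} = (1/det) · [[d, -b], [-b, a]] = [[0.0909, 0],
 [0, 0.5]].

Step 3 — form the quadratic (x - mu)^T · Sigma^{-1} · (x - mu):
  Sigma^{-1} · (x - mu) = (0.1818, -1).
  (x - mu)^T · [Sigma^{-1} · (x - mu)] = (2)·(0.1818) + (-2)·(-1) = 2.3636.

Step 4 — take square root: d = √(2.3636) ≈ 1.5374.

d(x, mu) = √(2.3636) ≈ 1.5374
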